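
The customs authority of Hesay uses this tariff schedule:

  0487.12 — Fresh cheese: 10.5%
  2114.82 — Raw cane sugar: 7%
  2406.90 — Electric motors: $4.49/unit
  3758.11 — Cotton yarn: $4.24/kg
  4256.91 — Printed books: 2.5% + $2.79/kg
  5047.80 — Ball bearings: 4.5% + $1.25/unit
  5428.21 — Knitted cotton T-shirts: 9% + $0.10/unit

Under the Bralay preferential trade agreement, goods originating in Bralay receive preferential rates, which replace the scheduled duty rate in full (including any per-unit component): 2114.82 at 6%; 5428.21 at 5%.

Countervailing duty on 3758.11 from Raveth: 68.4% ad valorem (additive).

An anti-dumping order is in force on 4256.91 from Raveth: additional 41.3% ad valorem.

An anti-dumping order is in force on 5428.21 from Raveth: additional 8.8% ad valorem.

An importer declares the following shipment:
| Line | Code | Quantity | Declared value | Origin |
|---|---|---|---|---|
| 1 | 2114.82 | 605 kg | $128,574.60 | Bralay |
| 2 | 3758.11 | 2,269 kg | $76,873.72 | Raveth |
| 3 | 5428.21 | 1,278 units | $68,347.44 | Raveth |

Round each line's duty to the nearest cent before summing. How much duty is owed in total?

Line 1 (2114.82, Bralay, 605 kg, $128,574.60):
Base rate for 2114.82 is 7%.
Origin Bralay qualifies under the Hesay–Bralay agreement and 2114.82 is covered: preferential rate 6% applies instead.
Duty = $128,574.60 × 6% = $7,714.48.
Line 2 (3758.11, Raveth, 2,269 kg, $76,873.72):
Base rate for 3758.11 is $4.24/kg.
Additional duty on 3758.11 from Raveth: +68.4% ad valorem. Applied ad valorem rate = 68.4%.
Duty = $76,873.72 × 68.4% + 2,269 × $4.24 = $62,202.18.
Line 3 (5428.21, Raveth, 1,278 units, $68,347.44):
Base rate for 5428.21 is 9% + $0.10/unit.
5428.21 has an FTA preferential rate, but origin Raveth is not Bralay; base rate stands.
Additional duty on 5428.21 from Raveth: +8.8%. Applied ad valorem rate: 9% + 8.8% = 17.8%.
Duty = $68,347.44 × 17.8% + 1,278 × $0.10 = $12,293.64.
Total = $7,714.48 + $62,202.18 + $12,293.64 = $82,210.30.

$82,210.30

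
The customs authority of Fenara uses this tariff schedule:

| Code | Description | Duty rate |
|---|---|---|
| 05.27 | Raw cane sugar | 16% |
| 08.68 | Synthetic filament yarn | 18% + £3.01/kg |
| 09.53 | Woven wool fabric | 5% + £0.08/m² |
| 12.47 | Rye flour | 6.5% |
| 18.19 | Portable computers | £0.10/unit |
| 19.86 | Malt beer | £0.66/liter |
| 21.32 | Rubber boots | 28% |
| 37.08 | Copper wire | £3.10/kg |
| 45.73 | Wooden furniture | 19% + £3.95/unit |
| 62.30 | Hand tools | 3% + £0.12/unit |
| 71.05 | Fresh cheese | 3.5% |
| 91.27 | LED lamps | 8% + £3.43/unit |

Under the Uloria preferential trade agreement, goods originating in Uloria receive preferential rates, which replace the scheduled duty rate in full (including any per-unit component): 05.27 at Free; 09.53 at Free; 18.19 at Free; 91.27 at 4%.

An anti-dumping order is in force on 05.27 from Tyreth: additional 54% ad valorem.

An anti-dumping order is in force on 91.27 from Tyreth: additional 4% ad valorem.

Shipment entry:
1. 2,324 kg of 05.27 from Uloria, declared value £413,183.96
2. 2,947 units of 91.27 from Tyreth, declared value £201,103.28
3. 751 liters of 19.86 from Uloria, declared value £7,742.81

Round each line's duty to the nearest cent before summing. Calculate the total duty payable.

Line 1 (05.27, Uloria, 2,324 kg, £413,183.96):
Base rate for 05.27 is 16%.
Origin Uloria qualifies under the Fenara–Uloria agreement and 05.27 is covered: preferential rate Free applies instead.
The additional-duty order on 05.27 targets Tyreth, not Uloria; it does not apply.
Duty = £413,183.96 × 0% = £0.00.
Line 2 (91.27, Tyreth, 2,947 units, £201,103.28):
Base rate for 91.27 is 8% + £3.43/unit.
91.27 has an FTA preferential rate, but origin Tyreth is not Uloria; base rate stands.
Additional duty on 91.27 from Tyreth: +4%. Applied ad valorem rate: 8% + 4% = 12%.
Duty = £201,103.28 × 12% + 2,947 × £3.43 = £34,240.60.
Line 3 (19.86, Uloria, 751 liters, £7,742.81):
Base rate for 19.86 is £0.66/liter.
Origin Uloria is the FTA partner but 19.86 is not on the preference list; base rate stands.
Duty = 751 × £0.66 = £495.66.
Total = £0.00 + £34,240.60 + £495.66 = £34,736.26.

£34,736.26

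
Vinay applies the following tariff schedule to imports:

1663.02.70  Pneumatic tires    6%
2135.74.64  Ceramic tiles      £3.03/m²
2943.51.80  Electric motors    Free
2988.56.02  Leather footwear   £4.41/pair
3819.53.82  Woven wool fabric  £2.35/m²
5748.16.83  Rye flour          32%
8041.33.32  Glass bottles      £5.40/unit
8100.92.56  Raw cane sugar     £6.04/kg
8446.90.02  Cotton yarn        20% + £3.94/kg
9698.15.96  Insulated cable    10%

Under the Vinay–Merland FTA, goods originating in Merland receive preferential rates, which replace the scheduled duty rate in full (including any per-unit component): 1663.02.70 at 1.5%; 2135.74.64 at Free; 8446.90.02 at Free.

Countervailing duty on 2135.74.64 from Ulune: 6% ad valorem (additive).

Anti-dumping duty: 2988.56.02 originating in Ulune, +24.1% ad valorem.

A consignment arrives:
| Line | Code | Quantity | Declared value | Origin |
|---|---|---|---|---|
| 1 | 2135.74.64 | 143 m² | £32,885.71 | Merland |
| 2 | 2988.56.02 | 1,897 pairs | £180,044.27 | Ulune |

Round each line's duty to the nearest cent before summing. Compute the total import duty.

Line 1 (2135.74.64, Merland, 143 m², £32,885.71):
Base rate for 2135.74.64 is £3.03/m².
Origin Merland qualifies under the Vinay–Merland agreement and 2135.74.64 is covered: preferential rate Free applies instead.
The additional-duty order on 2135.74.64 targets Ulune, not Merland; it does not apply.
Duty = £32,885.71 × 0% = £0.00.
Line 2 (2988.56.02, Ulune, 1,897 pairs, £180,044.27):
Base rate for 2988.56.02 is £4.41/pair.
Additional duty on 2988.56.02 from Ulune: +24.1% ad valorem. Applied ad valorem rate = 24.1%.
Duty = £180,044.27 × 24.1% + 1,897 × £4.41 = £51,756.44.
Total = £0.00 + £51,756.44 = £51,756.44.

£51,756.44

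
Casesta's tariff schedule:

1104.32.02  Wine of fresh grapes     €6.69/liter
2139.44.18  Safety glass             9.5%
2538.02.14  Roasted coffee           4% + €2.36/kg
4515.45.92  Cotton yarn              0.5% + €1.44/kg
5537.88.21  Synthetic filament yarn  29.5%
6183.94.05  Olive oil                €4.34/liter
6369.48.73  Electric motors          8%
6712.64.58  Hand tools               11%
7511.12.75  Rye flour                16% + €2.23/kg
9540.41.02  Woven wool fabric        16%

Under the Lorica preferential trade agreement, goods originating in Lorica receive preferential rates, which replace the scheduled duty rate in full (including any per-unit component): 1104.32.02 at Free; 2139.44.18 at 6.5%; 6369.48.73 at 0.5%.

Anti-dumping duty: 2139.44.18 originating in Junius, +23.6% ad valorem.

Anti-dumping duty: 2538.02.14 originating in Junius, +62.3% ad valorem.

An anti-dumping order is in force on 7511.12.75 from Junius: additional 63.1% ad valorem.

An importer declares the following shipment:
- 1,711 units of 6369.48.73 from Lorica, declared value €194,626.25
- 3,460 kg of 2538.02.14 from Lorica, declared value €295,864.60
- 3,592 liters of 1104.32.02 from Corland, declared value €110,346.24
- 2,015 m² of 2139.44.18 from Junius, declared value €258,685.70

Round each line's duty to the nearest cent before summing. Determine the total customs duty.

Line 1 (6369.48.73, Lorica, 1,711 units, €194,626.25):
Base rate for 6369.48.73 is 8%.
Origin Lorica qualifies under the Casesta–Lorica agreement and 6369.48.73 is covered: preferential rate 0.5% applies instead.
Duty = €194,626.25 × 0.5% = €973.13.
Line 2 (2538.02.14, Lorica, 3,460 kg, €295,864.60):
Base rate for 2538.02.14 is 4% + €2.36/kg.
Origin Lorica is the FTA partner but 2538.02.14 is not on the preference list; base rate stands.
The additional-duty order on 2538.02.14 targets Junius, not Lorica; it does not apply.
Duty = €295,864.60 × 4% + 3,460 × €2.36 = €20,000.18.
Line 3 (1104.32.02, Corland, 3,592 liters, €110,346.24):
Base rate for 1104.32.02 is €6.69/liter.
1104.32.02 has an FTA preferential rate, but origin Corland is not Lorica; base rate stands.
Duty = 3,592 × €6.69 = €24,030.48.
Line 4 (2139.44.18, Junius, 2,015 m², €258,685.70):
Base rate for 2139.44.18 is 9.5%.
2139.44.18 has an FTA preferential rate, but origin Junius is not Lorica; base rate stands.
Additional duty on 2139.44.18 from Junius: +23.6%. Applied ad valorem rate: 9.5% + 23.6% = 33.1%.
Duty = €258,685.70 × 33.1% = €85,624.97.
Total = €973.13 + €20,000.18 + €24,030.48 + €85,624.97 = €130,628.76.

€130,628.76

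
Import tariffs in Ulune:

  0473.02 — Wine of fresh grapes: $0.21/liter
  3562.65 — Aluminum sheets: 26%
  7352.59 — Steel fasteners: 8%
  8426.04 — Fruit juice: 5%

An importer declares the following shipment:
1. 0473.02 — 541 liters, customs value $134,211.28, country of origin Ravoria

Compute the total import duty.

Line 1 (0473.02, Ravoria, 541 liters, $134,211.28):
Base rate for 0473.02 is $0.21/liter.
Duty = 541 × $0.21 = $113.61.

$113.61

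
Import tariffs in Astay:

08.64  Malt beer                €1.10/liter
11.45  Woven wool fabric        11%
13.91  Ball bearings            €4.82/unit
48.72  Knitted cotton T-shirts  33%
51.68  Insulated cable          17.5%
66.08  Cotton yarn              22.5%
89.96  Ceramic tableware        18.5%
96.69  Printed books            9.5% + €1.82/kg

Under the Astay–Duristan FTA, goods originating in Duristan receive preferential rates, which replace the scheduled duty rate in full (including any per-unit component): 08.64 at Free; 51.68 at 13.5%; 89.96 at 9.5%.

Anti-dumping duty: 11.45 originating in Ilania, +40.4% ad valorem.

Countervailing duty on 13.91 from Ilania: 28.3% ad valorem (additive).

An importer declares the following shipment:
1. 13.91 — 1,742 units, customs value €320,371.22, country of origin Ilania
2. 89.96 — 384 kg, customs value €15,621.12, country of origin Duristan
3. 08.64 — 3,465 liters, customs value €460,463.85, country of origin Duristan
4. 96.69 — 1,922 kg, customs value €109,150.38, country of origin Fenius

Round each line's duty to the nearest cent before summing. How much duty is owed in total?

€114,412.84

Line 1 (13.91, Ilania, 1,742 units, €320,371.22):
Base rate for 13.91 is €4.82/unit.
Additional duty on 13.91 from Ilania: +28.3% ad valorem. Applied ad valorem rate = 28.3%.
Duty = €320,371.22 × 28.3% + 1,742 × €4.82 = €99,061.50.
Line 2 (89.96, Duristan, 384 kg, €15,621.12):
Base rate for 89.96 is 18.5%.
Origin Duristan qualifies under the Astay–Duristan agreement and 89.96 is covered: preferential rate 9.5% applies instead.
Duty = €15,621.12 × 9.5% = €1,484.01.
Line 3 (08.64, Duristan, 3,465 liters, €460,463.85):
Base rate for 08.64 is €1.10/liter.
Origin Duristan qualifies under the Astay–Duristan agreement and 08.64 is covered: preferential rate Free applies instead.
Duty = €460,463.85 × 0% = €0.00.
Line 4 (96.69, Fenius, 1,922 kg, €109,150.38):
Base rate for 96.69 is 9.5% + €1.82/kg.
Duty = €109,150.38 × 9.5% + 1,922 × €1.82 = €13,867.33.
Total = €99,061.50 + €1,484.01 + €0.00 + €13,867.33 = €114,412.84.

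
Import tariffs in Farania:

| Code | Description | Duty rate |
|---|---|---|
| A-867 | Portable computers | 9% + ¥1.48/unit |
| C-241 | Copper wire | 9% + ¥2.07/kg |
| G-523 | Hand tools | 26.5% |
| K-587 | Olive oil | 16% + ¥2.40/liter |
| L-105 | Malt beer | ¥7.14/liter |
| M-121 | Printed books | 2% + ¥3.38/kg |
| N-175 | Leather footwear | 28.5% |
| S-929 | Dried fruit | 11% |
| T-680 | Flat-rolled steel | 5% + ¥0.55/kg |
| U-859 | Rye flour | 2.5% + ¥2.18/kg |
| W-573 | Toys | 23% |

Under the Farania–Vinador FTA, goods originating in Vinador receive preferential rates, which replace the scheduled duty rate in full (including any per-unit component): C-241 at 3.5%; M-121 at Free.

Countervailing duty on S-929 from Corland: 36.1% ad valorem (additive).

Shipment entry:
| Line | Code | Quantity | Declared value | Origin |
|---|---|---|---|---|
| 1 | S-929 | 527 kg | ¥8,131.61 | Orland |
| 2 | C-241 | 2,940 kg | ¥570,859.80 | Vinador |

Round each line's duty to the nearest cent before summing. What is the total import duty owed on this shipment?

Line 1 (S-929, Orland, 527 kg, ¥8,131.61):
Base rate for S-929 is 11%.
The additional-duty order on S-929 targets Corland, not Orland; it does not apply.
Duty = ¥8,131.61 × 11% = ¥894.48.
Line 2 (C-241, Vinador, 2,940 kg, ¥570,859.80):
Base rate for C-241 is 9% + ¥2.07/kg.
Origin Vinador qualifies under the Farania–Vinador agreement and C-241 is covered: preferential rate 3.5% applies instead.
Duty = ¥570,859.80 × 3.5% = ¥19,980.09.
Total = ¥894.48 + ¥19,980.09 = ¥20,874.57.

¥20,874.57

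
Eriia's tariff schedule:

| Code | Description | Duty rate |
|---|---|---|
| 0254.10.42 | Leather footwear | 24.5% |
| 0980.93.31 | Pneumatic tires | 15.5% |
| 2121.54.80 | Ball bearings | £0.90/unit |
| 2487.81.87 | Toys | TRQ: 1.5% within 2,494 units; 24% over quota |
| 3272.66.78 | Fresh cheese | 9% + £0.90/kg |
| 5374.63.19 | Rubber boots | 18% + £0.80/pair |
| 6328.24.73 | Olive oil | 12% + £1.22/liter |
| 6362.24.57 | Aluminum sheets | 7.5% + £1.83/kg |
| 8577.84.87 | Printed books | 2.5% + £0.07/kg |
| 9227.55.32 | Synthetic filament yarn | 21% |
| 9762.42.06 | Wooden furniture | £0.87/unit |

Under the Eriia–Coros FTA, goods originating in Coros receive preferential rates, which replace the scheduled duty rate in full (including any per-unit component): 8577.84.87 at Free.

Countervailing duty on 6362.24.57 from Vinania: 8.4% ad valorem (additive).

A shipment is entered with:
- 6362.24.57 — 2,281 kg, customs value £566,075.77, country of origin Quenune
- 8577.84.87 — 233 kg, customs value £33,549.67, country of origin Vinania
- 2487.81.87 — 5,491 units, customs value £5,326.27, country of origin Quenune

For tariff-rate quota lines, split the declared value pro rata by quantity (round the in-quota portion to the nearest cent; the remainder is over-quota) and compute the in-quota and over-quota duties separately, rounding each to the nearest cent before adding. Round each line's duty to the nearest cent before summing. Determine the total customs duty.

£48,218.95

Line 1 (6362.24.57, Quenune, 2,281 kg, £566,075.77):
Base rate for 6362.24.57 is 7.5% + £1.83/kg.
The additional-duty order on 6362.24.57 targets Vinania, not Quenune; it does not apply.
Duty = £566,075.77 × 7.5% + 2,281 × £1.83 = £46,629.91.
Line 2 (8577.84.87, Vinania, 233 kg, £33,549.67):
Base rate for 8577.84.87 is 2.5% + £0.07/kg.
8577.84.87 has an FTA preferential rate, but origin Vinania is not Coros; base rate stands.
Duty = £33,549.67 × 2.5% + 233 × £0.07 = £855.05.
Line 3 (2487.81.87, Quenune, 5,491 units, £5,326.27):
Code 2487.81.87 is under a tariff-rate quota (threshold 2,494 units). In-quota: 2,494 units at 1.5%; over-quota: 2,997 units at 24%.
Pro-rata value split: in-quota = £5,326.27 × 2,494/5,491 = £2,419.18; over-quota = £5,326.27 − £2,419.18 = £2,907.09.
In-quota duty = £2,419.18 × 1.5% = £36.29. Over-quota duty = £2,907.09 × 24% = £697.70.
Line duty = £36.29 + £697.70 = £733.99.
Total = £46,629.91 + £855.05 + £733.99 = £48,218.95.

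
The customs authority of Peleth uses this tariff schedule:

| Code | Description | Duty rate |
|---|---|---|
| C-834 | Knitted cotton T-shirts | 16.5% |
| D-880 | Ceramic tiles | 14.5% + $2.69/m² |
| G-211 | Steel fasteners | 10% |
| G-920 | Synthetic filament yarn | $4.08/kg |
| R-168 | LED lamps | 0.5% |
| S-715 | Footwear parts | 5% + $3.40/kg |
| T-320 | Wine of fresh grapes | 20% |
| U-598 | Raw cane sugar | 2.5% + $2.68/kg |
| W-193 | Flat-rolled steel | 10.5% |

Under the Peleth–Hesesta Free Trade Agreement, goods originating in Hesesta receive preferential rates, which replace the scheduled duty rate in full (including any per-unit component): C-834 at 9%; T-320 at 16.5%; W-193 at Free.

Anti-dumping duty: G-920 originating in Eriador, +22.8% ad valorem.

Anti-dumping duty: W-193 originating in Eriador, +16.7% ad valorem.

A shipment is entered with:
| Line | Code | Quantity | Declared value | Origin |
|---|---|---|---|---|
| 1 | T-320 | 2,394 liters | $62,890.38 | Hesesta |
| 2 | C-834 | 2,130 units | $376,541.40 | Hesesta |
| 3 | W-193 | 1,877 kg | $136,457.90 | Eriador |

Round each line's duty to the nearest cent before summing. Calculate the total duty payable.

$81,382.19

Line 1 (T-320, Hesesta, 2,394 liters, $62,890.38):
Base rate for T-320 is 20%.
Origin Hesesta qualifies under the Peleth–Hesesta agreement and T-320 is covered: preferential rate 16.5% applies instead.
Duty = $62,890.38 × 16.5% = $10,376.91.
Line 2 (C-834, Hesesta, 2,130 units, $376,541.40):
Base rate for C-834 is 16.5%.
Origin Hesesta qualifies under the Peleth–Hesesta agreement and C-834 is covered: preferential rate 9% applies instead.
Duty = $376,541.40 × 9% = $33,888.73.
Line 3 (W-193, Eriador, 1,877 kg, $136,457.90):
Base rate for W-193 is 10.5%.
W-193 has an FTA preferential rate, but origin Eriador is not Hesesta; base rate stands.
Additional duty on W-193 from Eriador: +16.7%. Applied ad valorem rate: 10.5% + 16.7% = 27.2%.
Duty = $136,457.90 × 27.2% = $37,116.55.
Total = $10,376.91 + $33,888.73 + $37,116.55 = $81,382.19.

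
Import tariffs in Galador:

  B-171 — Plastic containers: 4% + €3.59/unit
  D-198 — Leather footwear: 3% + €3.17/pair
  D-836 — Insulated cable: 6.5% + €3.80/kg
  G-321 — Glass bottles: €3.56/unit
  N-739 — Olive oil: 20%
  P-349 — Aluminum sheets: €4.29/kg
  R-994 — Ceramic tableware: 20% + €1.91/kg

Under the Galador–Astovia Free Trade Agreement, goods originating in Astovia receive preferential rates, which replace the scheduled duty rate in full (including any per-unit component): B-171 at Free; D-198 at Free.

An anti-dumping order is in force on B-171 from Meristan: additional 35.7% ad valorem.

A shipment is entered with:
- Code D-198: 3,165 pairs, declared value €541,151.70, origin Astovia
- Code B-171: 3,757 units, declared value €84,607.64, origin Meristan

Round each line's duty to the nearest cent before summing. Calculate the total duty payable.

Line 1 (D-198, Astovia, 3,165 pairs, €541,151.70):
Base rate for D-198 is 3% + €3.17/pair.
Origin Astovia qualifies under the Galador–Astovia agreement and D-198 is covered: preferential rate Free applies instead.
Duty = €541,151.70 × 0% = €0.00.
Line 2 (B-171, Meristan, 3,757 units, €84,607.64):
Base rate for B-171 is 4% + €3.59/unit.
B-171 has an FTA preferential rate, but origin Meristan is not Astovia; base rate stands.
Additional duty on B-171 from Meristan: +35.7%. Applied ad valorem rate: 4% + 35.7% = 39.7%.
Duty = €84,607.64 × 39.7% + 3,757 × €3.59 = €47,076.86.
Total = €0.00 + €47,076.86 = €47,076.86.

€47,076.86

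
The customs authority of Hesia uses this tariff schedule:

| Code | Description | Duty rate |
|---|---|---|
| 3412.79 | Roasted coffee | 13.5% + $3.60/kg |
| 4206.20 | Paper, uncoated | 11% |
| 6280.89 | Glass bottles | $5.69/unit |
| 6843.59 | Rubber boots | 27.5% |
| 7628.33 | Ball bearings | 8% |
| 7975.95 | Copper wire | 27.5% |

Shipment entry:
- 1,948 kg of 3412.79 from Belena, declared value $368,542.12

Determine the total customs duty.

$56,765.99

Line 1 (3412.79, Belena, 1,948 kg, $368,542.12):
Base rate for 3412.79 is 13.5% + $3.60/kg.
Duty = $368,542.12 × 13.5% + 1,948 × $3.60 = $56,765.99.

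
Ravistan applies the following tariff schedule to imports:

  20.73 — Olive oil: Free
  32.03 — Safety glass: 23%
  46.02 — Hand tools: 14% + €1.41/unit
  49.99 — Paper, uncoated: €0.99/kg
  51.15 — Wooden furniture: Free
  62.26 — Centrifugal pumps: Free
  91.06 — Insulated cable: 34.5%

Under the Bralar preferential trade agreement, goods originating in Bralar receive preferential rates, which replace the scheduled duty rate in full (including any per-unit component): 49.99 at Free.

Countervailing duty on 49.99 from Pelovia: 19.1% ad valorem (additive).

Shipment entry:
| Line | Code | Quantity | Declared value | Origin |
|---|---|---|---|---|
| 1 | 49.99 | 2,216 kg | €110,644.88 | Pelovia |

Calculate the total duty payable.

Line 1 (49.99, Pelovia, 2,216 kg, €110,644.88):
Base rate for 49.99 is €0.99/kg.
49.99 has an FTA preferential rate, but origin Pelovia is not Bralar; base rate stands.
Additional duty on 49.99 from Pelovia: +19.1% ad valorem. Applied ad valorem rate = 19.1%.
Duty = €110,644.88 × 19.1% + 2,216 × €0.99 = €23,327.01.

€23,327.01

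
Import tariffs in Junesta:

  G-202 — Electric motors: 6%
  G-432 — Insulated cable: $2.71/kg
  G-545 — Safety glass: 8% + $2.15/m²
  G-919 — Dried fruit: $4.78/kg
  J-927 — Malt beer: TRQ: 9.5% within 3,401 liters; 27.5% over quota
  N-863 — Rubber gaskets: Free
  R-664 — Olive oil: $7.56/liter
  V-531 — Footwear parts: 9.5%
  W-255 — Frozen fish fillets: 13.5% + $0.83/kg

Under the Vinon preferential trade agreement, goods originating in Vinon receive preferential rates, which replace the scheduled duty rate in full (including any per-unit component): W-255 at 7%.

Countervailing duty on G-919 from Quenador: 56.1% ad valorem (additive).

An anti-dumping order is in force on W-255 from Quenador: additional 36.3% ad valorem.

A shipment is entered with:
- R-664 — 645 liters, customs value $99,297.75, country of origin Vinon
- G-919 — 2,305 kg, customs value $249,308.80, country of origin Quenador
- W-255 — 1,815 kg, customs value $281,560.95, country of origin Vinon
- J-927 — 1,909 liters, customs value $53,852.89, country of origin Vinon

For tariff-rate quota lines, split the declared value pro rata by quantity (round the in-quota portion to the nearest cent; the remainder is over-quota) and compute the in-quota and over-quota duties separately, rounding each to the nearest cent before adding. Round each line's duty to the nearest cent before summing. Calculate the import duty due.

$180,581.63

Line 1 (R-664, Vinon, 645 liters, $99,297.75):
Base rate for R-664 is $7.56/liter.
Origin Vinon is the FTA partner but R-664 is not on the preference list; base rate stands.
Duty = 645 × $7.56 = $4,876.20.
Line 2 (G-919, Quenador, 2,305 kg, $249,308.80):
Base rate for G-919 is $4.78/kg.
Additional duty on G-919 from Quenador: +56.1% ad valorem. Applied ad valorem rate = 56.1%.
Duty = $249,308.80 × 56.1% + 2,305 × $4.78 = $150,880.14.
Line 3 (W-255, Vinon, 1,815 kg, $281,560.95):
Base rate for W-255 is 13.5% + $0.83/kg.
Origin Vinon qualifies under the Junesta–Vinon agreement and W-255 is covered: preferential rate 7% applies instead.
The additional-duty order on W-255 targets Quenador, not Vinon; it does not apply.
Duty = $281,560.95 × 7% = $19,709.27.
Line 4 (J-927, Vinon, 1,909 liters, $53,852.89):
Code J-927 is under a tariff-rate quota (threshold 3,401 liters). Quantity 1,909 liters is within the quota, so the in-quota rate 9.5% applies to the full value.
Duty = $53,852.89 × 9.5% = $5,116.02.
Total = $4,876.20 + $150,880.14 + $19,709.27 + $5,116.02 = $180,581.63.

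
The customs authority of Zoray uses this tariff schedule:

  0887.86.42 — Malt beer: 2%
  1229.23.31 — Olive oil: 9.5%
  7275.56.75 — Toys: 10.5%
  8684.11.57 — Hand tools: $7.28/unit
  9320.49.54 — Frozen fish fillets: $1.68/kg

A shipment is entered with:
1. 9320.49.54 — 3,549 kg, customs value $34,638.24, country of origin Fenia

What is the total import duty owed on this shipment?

Line 1 (9320.49.54, Fenia, 3,549 kg, $34,638.24):
Base rate for 9320.49.54 is $1.68/kg.
Duty = 3,549 × $1.68 = $5,962.32.

$5,962.32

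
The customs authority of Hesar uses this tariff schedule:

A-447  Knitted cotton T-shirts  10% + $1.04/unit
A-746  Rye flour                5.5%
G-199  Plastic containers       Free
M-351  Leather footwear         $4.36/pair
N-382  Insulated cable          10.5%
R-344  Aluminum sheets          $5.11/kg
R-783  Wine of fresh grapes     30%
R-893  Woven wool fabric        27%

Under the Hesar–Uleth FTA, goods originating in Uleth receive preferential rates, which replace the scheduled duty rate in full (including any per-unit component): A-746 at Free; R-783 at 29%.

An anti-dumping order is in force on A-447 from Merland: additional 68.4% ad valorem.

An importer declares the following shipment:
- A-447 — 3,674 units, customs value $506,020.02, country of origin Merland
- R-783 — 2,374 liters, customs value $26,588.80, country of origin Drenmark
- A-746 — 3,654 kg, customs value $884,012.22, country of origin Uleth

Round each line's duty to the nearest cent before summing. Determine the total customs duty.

Line 1 (A-447, Merland, 3,674 units, $506,020.02):
Base rate for A-447 is 10% + $1.04/unit.
Additional duty on A-447 from Merland: +68.4%. Applied ad valorem rate: 10% + 68.4% = 78.4%.
Duty = $506,020.02 × 78.4% + 3,674 × $1.04 = $400,540.66.
Line 2 (R-783, Drenmark, 2,374 liters, $26,588.80):
Base rate for R-783 is 30%.
R-783 has an FTA preferential rate, but origin Drenmark is not Uleth; base rate stands.
Duty = $26,588.80 × 30% = $7,976.64.
Line 3 (A-746, Uleth, 3,654 kg, $884,012.22):
Base rate for A-746 is 5.5%.
Origin Uleth qualifies under the Hesar–Uleth agreement and A-746 is covered: preferential rate Free applies instead.
Duty = $884,012.22 × 0% = $0.00.
Total = $400,540.66 + $7,976.64 + $0.00 = $408,517.30.

$408,517.30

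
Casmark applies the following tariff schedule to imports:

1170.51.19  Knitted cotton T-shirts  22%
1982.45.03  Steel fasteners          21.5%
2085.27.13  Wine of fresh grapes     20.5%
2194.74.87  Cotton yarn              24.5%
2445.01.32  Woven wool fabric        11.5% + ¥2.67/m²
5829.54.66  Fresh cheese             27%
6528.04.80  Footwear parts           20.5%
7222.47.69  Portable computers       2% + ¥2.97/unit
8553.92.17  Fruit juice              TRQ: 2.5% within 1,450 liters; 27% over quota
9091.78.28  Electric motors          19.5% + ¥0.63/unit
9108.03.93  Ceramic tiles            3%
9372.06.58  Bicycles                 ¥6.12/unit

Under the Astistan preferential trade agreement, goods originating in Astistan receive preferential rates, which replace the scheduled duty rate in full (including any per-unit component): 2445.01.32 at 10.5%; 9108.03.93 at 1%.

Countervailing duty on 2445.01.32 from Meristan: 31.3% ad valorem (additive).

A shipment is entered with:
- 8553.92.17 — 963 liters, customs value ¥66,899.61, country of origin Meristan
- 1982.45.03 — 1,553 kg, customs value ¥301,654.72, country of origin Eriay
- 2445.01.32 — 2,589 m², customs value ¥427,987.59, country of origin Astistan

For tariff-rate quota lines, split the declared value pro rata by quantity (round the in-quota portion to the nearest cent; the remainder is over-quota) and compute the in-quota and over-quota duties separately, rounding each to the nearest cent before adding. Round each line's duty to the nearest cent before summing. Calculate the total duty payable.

¥111,466.95

Line 1 (8553.92.17, Meristan, 963 liters, ¥66,899.61):
Code 8553.92.17 is under a tariff-rate quota (threshold 1,450 liters). Quantity 963 liters is within the quota, so the in-quota rate 2.5% applies to the full value.
Duty = ¥66,899.61 × 2.5% = ¥1,672.49.
Line 2 (1982.45.03, Eriay, 1,553 kg, ¥301,654.72):
Base rate for 1982.45.03 is 21.5%.
Duty = ¥301,654.72 × 21.5% = ¥64,855.76.
Line 3 (2445.01.32, Astistan, 2,589 m², ¥427,987.59):
Base rate for 2445.01.32 is 11.5% + ¥2.67/m².
Origin Astistan qualifies under the Casmark–Astistan agreement and 2445.01.32 is covered: preferential rate 10.5% applies instead.
The additional-duty order on 2445.01.32 targets Meristan, not Astistan; it does not apply.
Duty = ¥427,987.59 × 10.5% = ¥44,938.70.
Total = ¥1,672.49 + ¥64,855.76 + ¥44,938.70 = ¥111,466.95.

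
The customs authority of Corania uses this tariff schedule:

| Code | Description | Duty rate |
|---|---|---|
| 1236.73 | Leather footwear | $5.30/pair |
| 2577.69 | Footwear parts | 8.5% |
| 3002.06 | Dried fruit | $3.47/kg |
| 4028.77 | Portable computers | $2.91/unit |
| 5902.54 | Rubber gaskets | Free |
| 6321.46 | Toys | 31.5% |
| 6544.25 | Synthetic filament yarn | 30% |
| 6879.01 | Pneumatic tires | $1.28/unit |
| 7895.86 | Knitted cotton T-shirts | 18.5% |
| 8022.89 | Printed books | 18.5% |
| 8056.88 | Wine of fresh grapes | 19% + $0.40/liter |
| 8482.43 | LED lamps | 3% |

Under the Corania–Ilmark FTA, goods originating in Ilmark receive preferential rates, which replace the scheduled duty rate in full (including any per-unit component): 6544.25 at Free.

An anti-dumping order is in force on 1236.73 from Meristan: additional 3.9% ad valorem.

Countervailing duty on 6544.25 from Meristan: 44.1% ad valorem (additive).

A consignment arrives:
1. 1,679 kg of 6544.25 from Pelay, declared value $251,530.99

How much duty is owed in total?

Line 1 (6544.25, Pelay, 1,679 kg, $251,530.99):
Base rate for 6544.25 is 30%.
6544.25 has an FTA preferential rate, but origin Pelay is not Ilmark; base rate stands.
The additional-duty order on 6544.25 targets Meristan, not Pelay; it does not apply.
Duty = $251,530.99 × 30% = $75,459.30.

$75,459.30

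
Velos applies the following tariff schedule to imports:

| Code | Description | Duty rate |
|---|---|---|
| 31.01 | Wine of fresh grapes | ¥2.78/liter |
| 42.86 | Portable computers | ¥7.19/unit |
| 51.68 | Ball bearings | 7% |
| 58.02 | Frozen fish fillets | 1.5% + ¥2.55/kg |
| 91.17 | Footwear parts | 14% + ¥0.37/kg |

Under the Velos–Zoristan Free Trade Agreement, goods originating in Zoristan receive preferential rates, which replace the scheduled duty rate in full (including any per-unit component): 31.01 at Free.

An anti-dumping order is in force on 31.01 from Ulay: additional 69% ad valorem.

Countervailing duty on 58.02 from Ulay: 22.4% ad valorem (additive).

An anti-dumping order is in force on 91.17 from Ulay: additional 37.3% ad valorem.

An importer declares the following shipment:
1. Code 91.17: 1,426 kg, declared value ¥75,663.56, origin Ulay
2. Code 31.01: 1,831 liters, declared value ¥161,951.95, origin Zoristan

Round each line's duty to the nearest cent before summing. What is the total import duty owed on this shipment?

Line 1 (91.17, Ulay, 1,426 kg, ¥75,663.56):
Base rate for 91.17 is 14% + ¥0.37/kg.
Additional duty on 91.17 from Ulay: +37.3%. Applied ad valorem rate: 14% + 37.3% = 51.3%.
Duty = ¥75,663.56 × 51.3% + 1,426 × ¥0.37 = ¥39,343.03.
Line 2 (31.01, Zoristan, 1,831 liters, ¥161,951.95):
Base rate for 31.01 is ¥2.78/liter.
Origin Zoristan qualifies under the Velos–Zoristan agreement and 31.01 is covered: preferential rate Free applies instead.
The additional-duty order on 31.01 targets Ulay, not Zoristan; it does not apply.
Duty = ¥161,951.95 × 0% = ¥0.00.
Total = ¥39,343.03 + ¥0.00 = ¥39,343.03.

¥39,343.03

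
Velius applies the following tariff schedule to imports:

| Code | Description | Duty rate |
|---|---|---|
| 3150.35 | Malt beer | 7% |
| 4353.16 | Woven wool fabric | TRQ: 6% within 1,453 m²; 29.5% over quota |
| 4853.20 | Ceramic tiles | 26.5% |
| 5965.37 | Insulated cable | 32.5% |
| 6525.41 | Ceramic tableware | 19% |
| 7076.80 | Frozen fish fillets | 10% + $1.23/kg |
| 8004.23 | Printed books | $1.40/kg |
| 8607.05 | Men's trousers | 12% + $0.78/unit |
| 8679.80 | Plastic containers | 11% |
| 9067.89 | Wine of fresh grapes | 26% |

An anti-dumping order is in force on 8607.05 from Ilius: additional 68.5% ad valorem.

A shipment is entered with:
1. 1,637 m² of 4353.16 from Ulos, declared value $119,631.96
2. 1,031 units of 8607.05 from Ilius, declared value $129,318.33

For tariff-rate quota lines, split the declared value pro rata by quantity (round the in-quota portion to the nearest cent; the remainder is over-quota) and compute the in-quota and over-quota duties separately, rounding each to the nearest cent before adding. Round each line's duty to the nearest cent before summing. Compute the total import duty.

$115,243.33

Line 1 (4353.16, Ulos, 1,637 m², $119,631.96):
Code 4353.16 is under a tariff-rate quota (threshold 1,453 m²). In-quota: 1,453 m² at 6%; over-quota: 184 m² at 29.5%.
Pro-rata value split: in-quota = $119,631.96 × 1,453/1,637 = $106,185.24; over-quota = $119,631.96 − $106,185.24 = $13,446.72.
In-quota duty = $106,185.24 × 6% = $6,371.11. Over-quota duty = $13,446.72 × 29.5% = $3,966.78.
Line duty = $6,371.11 + $3,966.78 = $10,337.89.
Line 2 (8607.05, Ilius, 1,031 units, $129,318.33):
Base rate for 8607.05 is 12% + $0.78/unit.
Additional duty on 8607.05 from Ilius: +68.5%. Applied ad valorem rate: 12% + 68.5% = 80.5%.
Duty = $129,318.33 × 80.5% + 1,031 × $0.78 = $104,905.44.
Total = $10,337.89 + $104,905.44 = $115,243.33.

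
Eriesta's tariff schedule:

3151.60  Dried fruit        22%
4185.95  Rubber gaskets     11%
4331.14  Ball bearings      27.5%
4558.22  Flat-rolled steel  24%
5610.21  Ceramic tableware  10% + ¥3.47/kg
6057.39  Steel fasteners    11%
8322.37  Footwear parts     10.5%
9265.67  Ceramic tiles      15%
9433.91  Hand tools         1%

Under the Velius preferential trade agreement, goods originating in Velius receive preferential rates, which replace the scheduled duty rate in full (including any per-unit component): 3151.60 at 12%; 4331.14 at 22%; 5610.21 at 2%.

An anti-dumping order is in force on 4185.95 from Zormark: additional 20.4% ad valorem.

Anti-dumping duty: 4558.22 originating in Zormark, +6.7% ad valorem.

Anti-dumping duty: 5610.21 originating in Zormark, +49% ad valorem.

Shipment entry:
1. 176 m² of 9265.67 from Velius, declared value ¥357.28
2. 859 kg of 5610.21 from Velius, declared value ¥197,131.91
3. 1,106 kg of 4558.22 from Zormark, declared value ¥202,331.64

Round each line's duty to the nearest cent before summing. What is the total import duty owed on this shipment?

Line 1 (9265.67, Velius, 176 m², ¥357.28):
Base rate for 9265.67 is 15%.
Origin Velius is the FTA partner but 9265.67 is not on the preference list; base rate stands.
Duty = ¥357.28 × 15% = ¥53.59.
Line 2 (5610.21, Velius, 859 kg, ¥197,131.91):
Base rate for 5610.21 is 10% + ¥3.47/kg.
Origin Velius qualifies under the Eriesta–Velius agreement and 5610.21 is covered: preferential rate 2% applies instead.
The additional-duty order on 5610.21 targets Zormark, not Velius; it does not apply.
Duty = ¥197,131.91 × 2% = ¥3,942.64.
Line 3 (4558.22, Zormark, 1,106 kg, ¥202,331.64):
Base rate for 4558.22 is 24%.
Additional duty on 4558.22 from Zormark: +6.7%. Applied ad valorem rate: 24% + 6.7% = 30.7%.
Duty = ¥202,331.64 × 30.7% = ¥62,115.81.
Total = ¥53.59 + ¥3,942.64 + ¥62,115.81 = ¥66,112.04.

¥66,112.04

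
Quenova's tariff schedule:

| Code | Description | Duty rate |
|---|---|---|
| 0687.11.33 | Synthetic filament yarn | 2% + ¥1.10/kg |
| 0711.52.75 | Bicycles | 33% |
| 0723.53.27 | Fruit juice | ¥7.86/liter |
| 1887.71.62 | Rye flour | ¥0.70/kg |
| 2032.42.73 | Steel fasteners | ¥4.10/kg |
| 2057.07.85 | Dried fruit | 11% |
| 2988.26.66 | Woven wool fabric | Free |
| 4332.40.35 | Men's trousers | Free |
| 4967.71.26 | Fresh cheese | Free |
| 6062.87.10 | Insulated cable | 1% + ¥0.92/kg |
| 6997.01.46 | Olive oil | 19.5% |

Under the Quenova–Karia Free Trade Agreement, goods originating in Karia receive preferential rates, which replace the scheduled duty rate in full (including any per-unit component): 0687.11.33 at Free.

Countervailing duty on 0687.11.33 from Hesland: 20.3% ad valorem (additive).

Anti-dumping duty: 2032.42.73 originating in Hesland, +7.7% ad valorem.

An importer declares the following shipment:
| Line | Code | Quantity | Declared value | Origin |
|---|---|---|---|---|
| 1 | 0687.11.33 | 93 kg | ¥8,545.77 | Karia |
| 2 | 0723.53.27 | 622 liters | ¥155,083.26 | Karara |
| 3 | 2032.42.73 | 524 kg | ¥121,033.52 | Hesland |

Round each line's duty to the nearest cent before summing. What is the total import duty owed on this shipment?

¥16,356.90

Line 1 (0687.11.33, Karia, 93 kg, ¥8,545.77):
Base rate for 0687.11.33 is 2% + ¥1.10/kg.
Origin Karia qualifies under the Quenova–Karia agreement and 0687.11.33 is covered: preferential rate Free applies instead.
The additional-duty order on 0687.11.33 targets Hesland, not Karia; it does not apply.
Duty = ¥8,545.77 × 0% = ¥0.00.
Line 2 (0723.53.27, Karara, 622 liters, ¥155,083.26):
Base rate for 0723.53.27 is ¥7.86/liter.
Duty = 622 × ¥7.86 = ¥4,888.92.
Line 3 (2032.42.73, Hesland, 524 kg, ¥121,033.52):
Base rate for 2032.42.73 is ¥4.10/kg.
Additional duty on 2032.42.73 from Hesland: +7.7% ad valorem. Applied ad valorem rate = 7.7%.
Duty = ¥121,033.52 × 7.7% + 524 × ¥4.10 = ¥11,467.98.
Total = ¥0.00 + ¥4,888.92 + ¥11,467.98 = ¥16,356.90.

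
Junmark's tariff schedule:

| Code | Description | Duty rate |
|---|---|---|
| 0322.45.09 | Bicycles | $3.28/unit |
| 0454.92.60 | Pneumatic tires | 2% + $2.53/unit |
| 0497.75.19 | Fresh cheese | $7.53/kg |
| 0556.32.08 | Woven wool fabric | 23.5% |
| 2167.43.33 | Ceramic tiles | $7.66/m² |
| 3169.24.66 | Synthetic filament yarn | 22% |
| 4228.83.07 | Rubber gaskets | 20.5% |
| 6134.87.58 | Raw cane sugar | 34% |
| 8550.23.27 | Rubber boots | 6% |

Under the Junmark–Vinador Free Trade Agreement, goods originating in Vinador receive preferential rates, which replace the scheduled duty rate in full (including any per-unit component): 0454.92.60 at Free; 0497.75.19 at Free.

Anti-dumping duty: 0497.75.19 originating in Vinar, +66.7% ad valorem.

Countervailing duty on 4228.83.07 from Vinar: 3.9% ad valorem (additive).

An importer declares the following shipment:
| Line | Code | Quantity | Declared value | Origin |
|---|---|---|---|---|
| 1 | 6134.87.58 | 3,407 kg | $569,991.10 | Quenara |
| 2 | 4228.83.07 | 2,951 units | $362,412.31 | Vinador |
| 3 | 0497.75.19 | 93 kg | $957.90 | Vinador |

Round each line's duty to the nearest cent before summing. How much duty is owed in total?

$268,091.49

Line 1 (6134.87.58, Quenara, 3,407 kg, $569,991.10):
Base rate for 6134.87.58 is 34%.
Duty = $569,991.10 × 34% = $193,796.97.
Line 2 (4228.83.07, Vinador, 2,951 units, $362,412.31):
Base rate for 4228.83.07 is 20.5%.
Origin Vinador is the FTA partner but 4228.83.07 is not on the preference list; base rate stands.
The additional-duty order on 4228.83.07 targets Vinar, not Vinador; it does not apply.
Duty = $362,412.31 × 20.5% = $74,294.52.
Line 3 (0497.75.19, Vinador, 93 kg, $957.90):
Base rate for 0497.75.19 is $7.53/kg.
Origin Vinador qualifies under the Junmark–Vinador agreement and 0497.75.19 is covered: preferential rate Free applies instead.
The additional-duty order on 0497.75.19 targets Vinar, not Vinador; it does not apply.
Duty = $957.90 × 0% = $0.00.
Total = $193,796.97 + $74,294.52 + $0.00 = $268,091.49.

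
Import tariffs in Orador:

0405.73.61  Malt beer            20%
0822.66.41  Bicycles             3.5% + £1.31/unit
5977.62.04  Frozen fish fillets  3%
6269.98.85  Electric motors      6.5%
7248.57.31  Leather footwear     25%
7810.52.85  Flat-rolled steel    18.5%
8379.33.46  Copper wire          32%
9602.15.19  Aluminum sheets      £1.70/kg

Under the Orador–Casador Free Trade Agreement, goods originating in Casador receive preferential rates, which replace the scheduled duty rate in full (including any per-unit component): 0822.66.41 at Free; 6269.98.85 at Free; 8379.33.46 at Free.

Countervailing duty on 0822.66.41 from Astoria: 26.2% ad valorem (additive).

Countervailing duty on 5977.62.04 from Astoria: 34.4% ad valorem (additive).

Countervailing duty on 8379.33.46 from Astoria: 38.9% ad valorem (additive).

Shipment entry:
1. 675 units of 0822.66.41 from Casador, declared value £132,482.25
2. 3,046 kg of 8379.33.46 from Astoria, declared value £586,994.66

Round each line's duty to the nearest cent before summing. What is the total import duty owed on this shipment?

Line 1 (0822.66.41, Casador, 675 units, £132,482.25):
Base rate for 0822.66.41 is 3.5% + £1.31/unit.
Origin Casador qualifies under the Orador–Casador agreement and 0822.66.41 is covered: preferential rate Free applies instead.
The additional-duty order on 0822.66.41 targets Astoria, not Casador; it does not apply.
Duty = £132,482.25 × 0% = £0.00.
Line 2 (8379.33.46, Astoria, 3,046 kg, £586,994.66):
Base rate for 8379.33.46 is 32%.
8379.33.46 has an FTA preferential rate, but origin Astoria is not Casador; base rate stands.
Additional duty on 8379.33.46 from Astoria: +38.9%. Applied ad valorem rate: 32% + 38.9% = 70.9%.
Duty = £586,994.66 × 70.9% = £416,179.21.
Total = £0.00 + £416,179.21 = £416,179.21.

£416,179.21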